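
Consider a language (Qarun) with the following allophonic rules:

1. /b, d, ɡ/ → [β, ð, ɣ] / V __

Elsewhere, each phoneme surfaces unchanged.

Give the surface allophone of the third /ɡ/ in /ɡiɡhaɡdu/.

[ɣ]

/ɡ/ (between /a/ and /d/) occurs immediately after a vowel → [ɣ] by rule 1.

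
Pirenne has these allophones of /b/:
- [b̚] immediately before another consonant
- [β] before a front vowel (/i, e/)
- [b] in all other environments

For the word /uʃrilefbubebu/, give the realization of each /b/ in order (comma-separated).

Occurrence 1 (position 8): no conditioning environment matches → elsewhere allophone [b].
Occurrence 2 (position 10): before a front vowel (/i, e/) → [β].
Occurrence 3 (position 12): no conditioning environment matches → elsewhere allophone [b].

[b], [β], [b]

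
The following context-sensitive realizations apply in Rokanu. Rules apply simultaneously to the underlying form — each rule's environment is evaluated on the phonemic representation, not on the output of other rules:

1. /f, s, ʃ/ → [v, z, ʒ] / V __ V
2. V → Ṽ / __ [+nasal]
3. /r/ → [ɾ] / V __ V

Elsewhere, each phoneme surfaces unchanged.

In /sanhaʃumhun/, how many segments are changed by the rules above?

Segments that undergo a rule: /a/ → [ã] (rule 2); /ʃ/ → [ʒ] (rule 1); /u/ → [ũ] (rule 2); /u/ → [ũ] (rule 2).
All other segments surface unchanged.

4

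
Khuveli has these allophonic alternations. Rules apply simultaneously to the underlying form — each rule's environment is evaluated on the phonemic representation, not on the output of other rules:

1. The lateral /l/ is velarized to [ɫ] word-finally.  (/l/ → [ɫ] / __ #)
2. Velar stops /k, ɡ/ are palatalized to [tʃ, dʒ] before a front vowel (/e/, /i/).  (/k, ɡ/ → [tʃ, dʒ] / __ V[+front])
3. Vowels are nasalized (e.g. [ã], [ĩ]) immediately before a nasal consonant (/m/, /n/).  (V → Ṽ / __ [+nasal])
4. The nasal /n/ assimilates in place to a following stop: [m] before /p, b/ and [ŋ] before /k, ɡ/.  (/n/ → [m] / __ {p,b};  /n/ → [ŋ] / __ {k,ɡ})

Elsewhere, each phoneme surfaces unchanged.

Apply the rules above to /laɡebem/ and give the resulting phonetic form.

/l/ (word-initial) is in the target of rule 1 but the environment (word-finally) is not met → [l].
/a/ (between /l/ and /ɡ/) fails the environment for rule 3, so it stays [a].
/ɡ/ (between /a/ and /e/): before a front vowel, so rule 2 applies → [dʒ].
/e/ (between /ɡ/ and /b/): rule 3 targets it, but not before a nasal consonant → unchanged [e].
/b/ (between /e/ and /e/) is unaffected → [b].
/e/ (between /b/ and /m/) occurs before a nasal consonant → [ẽ] by rule 3.
/m/ (word-final) is unaffected → [m].

[ladʒebẽm]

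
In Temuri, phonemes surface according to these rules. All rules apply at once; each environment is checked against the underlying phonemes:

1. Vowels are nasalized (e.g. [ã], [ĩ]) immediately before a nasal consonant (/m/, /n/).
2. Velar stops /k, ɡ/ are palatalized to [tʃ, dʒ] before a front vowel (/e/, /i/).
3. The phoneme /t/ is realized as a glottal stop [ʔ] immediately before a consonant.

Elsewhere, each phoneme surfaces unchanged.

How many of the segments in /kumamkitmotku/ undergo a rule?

Segments that undergo a rule: /u/ → [ũ] (rule 1); /a/ → [ã] (rule 1); /k/ → [tʃ] (rule 2); /t/ → [ʔ] (rule 3); /t/ → [ʔ] (rule 3).
All other segments surface unchanged.

5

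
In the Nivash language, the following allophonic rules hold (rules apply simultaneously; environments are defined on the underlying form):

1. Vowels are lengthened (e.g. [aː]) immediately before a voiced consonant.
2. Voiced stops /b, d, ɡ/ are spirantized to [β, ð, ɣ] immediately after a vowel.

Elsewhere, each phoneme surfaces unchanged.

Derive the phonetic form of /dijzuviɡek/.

/d/ (word-initial) fails the environment for rule 2, so it stays [d].
/i/ (between /d/ and /j/) occurs before a voiced consonant → [iː] by rule 1.
Rule 1 applies to /u/ (between /z/ and /v/: before a voiced consonant) → [uː].
Rule 1 applies to /i/ (between /v/ and /ɡ/: before a voiced consonant) → [iː].
/ɡ/ (between /i/ and /e/): immediately after a vowel, so rule 2 applies → [ɣ].
/e/ (between /ɡ/ and /k/) is in the target of rule 1 but the environment (before a voiced consonant) is not met → [e].

[diːjzuːviːɣek]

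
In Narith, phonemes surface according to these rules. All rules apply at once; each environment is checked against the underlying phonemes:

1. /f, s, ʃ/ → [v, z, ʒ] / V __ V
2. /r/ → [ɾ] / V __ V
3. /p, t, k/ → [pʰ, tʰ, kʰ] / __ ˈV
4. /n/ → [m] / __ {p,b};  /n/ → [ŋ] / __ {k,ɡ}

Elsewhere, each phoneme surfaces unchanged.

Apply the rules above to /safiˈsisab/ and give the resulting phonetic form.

[saviˈzizab]

/s/ (word-initial): rule 1 targets it, but not between two vowels → unchanged [s].
/a/ (between /s/ and /f/): no rule targets it → [a].
/f/ (between /a/ and /i/) occurs between two vowels → [v] by rule 1.
/i/ — not in any rule's target class → [i].
/s/ meets the environment for rule 1 (between two vowels) → [z].
/i/ (between /s/ and /s/) is unaffected → [i].
/s/ meets the environment for rule 1 (between two vowels) → [z].
/a/ (between /s/ and /b/) is unaffected → [a].
/b/ — not in any rule's target class → [b].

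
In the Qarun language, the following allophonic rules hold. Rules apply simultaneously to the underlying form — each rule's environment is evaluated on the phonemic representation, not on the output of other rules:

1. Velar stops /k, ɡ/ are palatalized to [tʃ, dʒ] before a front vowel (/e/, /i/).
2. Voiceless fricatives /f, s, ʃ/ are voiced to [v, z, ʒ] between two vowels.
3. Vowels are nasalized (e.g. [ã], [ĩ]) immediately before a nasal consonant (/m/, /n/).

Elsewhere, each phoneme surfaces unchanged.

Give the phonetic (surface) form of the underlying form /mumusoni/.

Rule 3 applies to /u/ (between /m/ and /m/: before a nasal consonant) → [ũ].
/u/ (between /m/ and /s/) fails the environment for rule 3, so it stays [u].
/s/ (between /u/ and /o/) occurs between two vowels → [z] by rule 2.
/o/ — between /s/ and /n/, before a nasal consonant — surfaces as [õ] (rule 3).
/i/ (word-final): rule 3 targets it, but not before a nasal consonant → unchanged [i].

[mũmuzõni]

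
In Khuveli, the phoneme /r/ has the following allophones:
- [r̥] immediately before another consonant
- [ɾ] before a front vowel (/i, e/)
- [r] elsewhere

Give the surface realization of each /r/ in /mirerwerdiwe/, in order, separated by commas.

[ɾ], [r̥], [r̥]

Occurrence 1 (position 3): before a front vowel (/i, e/) → [ɾ].
Occurrence 2 (position 5): immediately before another consonant → [r̥].
Occurrence 3 (position 8): immediately before another consonant → [r̥].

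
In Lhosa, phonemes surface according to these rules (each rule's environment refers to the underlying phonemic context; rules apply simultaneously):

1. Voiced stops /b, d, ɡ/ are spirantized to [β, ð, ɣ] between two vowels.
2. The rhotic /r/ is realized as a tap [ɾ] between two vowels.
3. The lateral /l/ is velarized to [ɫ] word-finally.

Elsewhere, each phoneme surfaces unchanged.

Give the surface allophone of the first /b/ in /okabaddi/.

[β]

/b/ meets the environment for rule 1 (between two vowels) → [β].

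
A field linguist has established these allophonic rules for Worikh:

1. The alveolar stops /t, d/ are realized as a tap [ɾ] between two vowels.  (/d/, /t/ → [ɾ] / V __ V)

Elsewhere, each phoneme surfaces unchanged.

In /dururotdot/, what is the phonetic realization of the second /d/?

[d]

/d/ (between /t/ and /o/) is in the target of rule 1 but the environment (between two vowels) is not met → [d].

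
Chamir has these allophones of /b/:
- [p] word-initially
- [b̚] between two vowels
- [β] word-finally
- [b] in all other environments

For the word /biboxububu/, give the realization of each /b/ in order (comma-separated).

[p], [b̚], [b̚], [b̚]

Occurrence 1 (position 1): word-initially → [p].
Occurrence 2 (position 3): between two vowels → [b̚].
Occurrence 3 (position 7): between two vowels → [b̚].
Occurrence 4 (position 9): between two vowels → [b̚].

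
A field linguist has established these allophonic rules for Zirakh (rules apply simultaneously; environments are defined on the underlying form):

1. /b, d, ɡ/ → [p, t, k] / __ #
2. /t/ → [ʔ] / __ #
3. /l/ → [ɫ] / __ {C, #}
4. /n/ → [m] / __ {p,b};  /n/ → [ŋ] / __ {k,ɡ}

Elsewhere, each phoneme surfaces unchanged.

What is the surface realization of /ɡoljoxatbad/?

/ɡ/ (word-initial): rule 1 targets it, but not word-finally → unchanged [ɡ].
Rule 3 applies to /l/ (between /o/ and /j/: word-finally or immediately before a consonant) → [ɫ].
/t/ — between /a/ and /b/; rule 2 does not apply here → [t].
/b/ (between /t/ and /a/): rule 1 targets it, but not word-finally → unchanged [b].
/d/ (word-final) occurs word-finally → [t] by rule 1.

[ɡoɫjoxatbat]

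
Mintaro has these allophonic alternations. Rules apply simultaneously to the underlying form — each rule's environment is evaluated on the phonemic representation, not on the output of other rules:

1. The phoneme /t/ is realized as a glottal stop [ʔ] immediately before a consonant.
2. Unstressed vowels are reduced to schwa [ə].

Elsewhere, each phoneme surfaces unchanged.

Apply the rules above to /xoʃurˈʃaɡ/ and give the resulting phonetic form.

/x/ — not in any rule's target class → [x].
/o/ (between /x/ and /ʃ/): in an unstressed syllable, so rule 2 applies → [ə].
/ʃ/ (between /o/ and /u/): no rule targets it → [ʃ].
/u/ (between /ʃ/ and /r/) occurs in an unstressed syllable → [ə] by rule 2.
/r/ stays [r].
/ʃ/ (between /r/ and /a/) is unaffected → [ʃ].
/a/ (between /ʃ/ and /ɡ/): rule 2 targets it, but not in an unstressed syllable → unchanged [a].
/ɡ/ (word-final) is unaffected → [ɡ].

[xəʃərˈʃaɡ]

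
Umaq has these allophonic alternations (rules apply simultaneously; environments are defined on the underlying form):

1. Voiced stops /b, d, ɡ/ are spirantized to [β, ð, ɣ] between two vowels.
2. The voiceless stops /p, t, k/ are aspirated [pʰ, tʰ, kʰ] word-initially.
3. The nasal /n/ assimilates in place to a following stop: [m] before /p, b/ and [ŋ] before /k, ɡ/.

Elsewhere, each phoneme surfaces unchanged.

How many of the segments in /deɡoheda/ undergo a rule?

2

Segments that undergo a rule: /ɡ/ → [ɣ] (rule 1); /d/ → [ð] (rule 1).
All other segments surface unchanged.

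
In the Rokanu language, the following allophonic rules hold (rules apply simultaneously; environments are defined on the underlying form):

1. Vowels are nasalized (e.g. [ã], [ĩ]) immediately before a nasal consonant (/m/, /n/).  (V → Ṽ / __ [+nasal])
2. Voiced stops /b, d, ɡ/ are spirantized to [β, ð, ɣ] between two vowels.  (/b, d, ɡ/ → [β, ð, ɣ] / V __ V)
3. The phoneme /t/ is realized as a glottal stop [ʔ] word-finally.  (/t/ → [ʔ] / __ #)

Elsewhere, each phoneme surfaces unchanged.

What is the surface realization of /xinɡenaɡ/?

[xĩnɡẽnaɡ]

/x/ (word-initial): no rule targets it → [x].
/i/ — between /x/ and /n/, before a nasal consonant — surfaces as [ĩ] (rule 1).
/n/ stays [n].
/ɡ/ (between /n/ and /e/) fails the environment for rule 2, so it stays [ɡ].
/e/ — between /ɡ/ and /n/, before a nasal consonant — surfaces as [ẽ] (rule 1).
/n/ (between /e/ and /a/) is unaffected → [n].
/a/ (between /n/ and /ɡ/) fails the environment for rule 1, so it stays [a].
/ɡ/ (word-final) is in the target of rule 2 but the environment (between two vowels) is not met → [ɡ].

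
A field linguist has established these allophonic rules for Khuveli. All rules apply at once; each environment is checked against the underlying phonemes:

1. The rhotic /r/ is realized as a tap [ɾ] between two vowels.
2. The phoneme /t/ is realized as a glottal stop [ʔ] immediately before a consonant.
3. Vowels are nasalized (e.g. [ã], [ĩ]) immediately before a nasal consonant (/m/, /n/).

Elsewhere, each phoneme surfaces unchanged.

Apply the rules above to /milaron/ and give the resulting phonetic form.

[milaɾõn]

/m/ stays [m].
/i/ (between /m/ and /l/): rule 3 targets it, but not before a nasal consonant → unchanged [i].
/l/ — not in any rule's target class → [l].
/a/ — between /l/ and /r/; rule 3 does not apply here → [a].
/r/ meets the environment for rule 1 (between two vowels) → [ɾ].
/o/ meets the environment for rule 3 (before a nasal consonant) → [õ].
/n/ (word-final): no rule targets it → [n].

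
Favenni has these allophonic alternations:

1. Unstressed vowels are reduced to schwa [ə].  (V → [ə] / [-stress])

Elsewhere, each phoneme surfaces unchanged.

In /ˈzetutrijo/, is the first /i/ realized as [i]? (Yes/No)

No

Rule 1 applies to /i/ (between /r/ and /j/: in an unstressed syllable) → [ə].
The actual realization is [ə], not [i].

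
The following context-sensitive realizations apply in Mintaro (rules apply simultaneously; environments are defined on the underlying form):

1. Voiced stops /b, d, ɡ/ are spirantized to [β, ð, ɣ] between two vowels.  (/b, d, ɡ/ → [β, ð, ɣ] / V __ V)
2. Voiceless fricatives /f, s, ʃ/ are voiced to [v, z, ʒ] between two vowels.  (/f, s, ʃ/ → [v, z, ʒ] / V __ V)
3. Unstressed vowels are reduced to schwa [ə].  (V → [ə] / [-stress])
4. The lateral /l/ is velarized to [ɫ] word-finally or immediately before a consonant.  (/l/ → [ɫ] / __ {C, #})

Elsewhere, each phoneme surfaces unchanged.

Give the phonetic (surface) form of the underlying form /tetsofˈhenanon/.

/t/ stays [t].
/e/ (between /t/ and /t/) occurs in an unstressed syllable → [ə] by rule 3.
/t/ — not in any rule's target class → [t].
/s/ (between /t/ and /o/) is in the target of rule 2 but the environment (between two vowels) is not met → [s].
Rule 3 applies to /o/ (between /s/ and /f/: in an unstressed syllable) → [ə].
/f/ (between /o/ and /h/): rule 2 targets it, but not between two vowels → unchanged [f].
/h/ (between /f/ and /e/) is unaffected → [h].
/e/ (between /h/ and /n/) is in the target of rule 3 but the environment (in an unstressed syllable) is not met → [e].
/n/ (between /e/ and /a/): no rule targets it → [n].
/a/ (between /n/ and /n/) occurs in an unstressed syllable → [ə] by rule 3.
/n/ stays [n].
Rule 3 applies to /o/ (between /n/ and /n/: in an unstressed syllable) → [ə].
/n/ stays [n].

[tətsəfˈhenənən]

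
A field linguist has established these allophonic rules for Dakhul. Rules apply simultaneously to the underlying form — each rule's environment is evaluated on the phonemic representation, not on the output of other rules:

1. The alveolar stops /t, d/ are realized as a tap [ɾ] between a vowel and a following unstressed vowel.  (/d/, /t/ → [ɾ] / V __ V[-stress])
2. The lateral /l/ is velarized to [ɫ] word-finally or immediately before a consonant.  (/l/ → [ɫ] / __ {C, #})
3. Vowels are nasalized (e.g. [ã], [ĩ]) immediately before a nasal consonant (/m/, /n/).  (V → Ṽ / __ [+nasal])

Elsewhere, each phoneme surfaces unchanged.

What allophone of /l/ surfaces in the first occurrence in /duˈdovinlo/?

[l]

/l/ (between /n/ and /o/): rule 2 targets it, but not word-finally or immediately before a consonant → unchanged [l].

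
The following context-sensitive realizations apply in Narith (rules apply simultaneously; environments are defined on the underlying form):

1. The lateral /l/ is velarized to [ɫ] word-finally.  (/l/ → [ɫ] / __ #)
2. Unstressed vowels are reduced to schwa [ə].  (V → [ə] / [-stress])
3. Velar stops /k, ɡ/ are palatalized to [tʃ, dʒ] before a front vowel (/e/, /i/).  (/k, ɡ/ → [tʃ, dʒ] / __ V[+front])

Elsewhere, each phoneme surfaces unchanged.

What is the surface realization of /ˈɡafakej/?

/ɡ/ (word-initial) is in the target of rule 3 but the environment (before a front vowel) is not met → [ɡ].
/a/ (between /ɡ/ and /f/): rule 2 targets it, but not in an unstressed syllable → unchanged [a].
Rule 2 applies to /a/ (between /f/ and /k/: in an unstressed syllable) → [ə].
/k/ (between /a/ and /e/) occurs before a front vowel → [tʃ] by rule 3.
/e/ — between /k/ and /j/, in an unstressed syllable — surfaces as [ə] (rule 2).

[ˈɡafətʃəj]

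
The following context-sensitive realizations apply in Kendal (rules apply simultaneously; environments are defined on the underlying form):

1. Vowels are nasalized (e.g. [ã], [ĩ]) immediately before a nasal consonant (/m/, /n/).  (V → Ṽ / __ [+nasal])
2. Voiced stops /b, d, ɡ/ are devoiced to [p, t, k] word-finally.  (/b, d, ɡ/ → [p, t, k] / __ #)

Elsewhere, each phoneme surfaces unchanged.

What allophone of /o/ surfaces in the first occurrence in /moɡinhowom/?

/o/ (between /m/ and /ɡ/): rule 1 targets it, but not before a nasal consonant → unchanged [o].

[o]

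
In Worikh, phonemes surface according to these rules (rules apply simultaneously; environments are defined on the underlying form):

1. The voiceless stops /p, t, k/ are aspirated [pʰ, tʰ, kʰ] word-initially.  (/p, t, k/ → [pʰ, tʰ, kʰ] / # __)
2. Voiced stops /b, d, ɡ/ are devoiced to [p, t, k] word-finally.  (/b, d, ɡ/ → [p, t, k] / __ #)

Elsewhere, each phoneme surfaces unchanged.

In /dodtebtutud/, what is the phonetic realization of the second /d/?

[d]

/d/ (between /o/ and /t/): rule 2 targets it, but not word-finally → unchanged [d].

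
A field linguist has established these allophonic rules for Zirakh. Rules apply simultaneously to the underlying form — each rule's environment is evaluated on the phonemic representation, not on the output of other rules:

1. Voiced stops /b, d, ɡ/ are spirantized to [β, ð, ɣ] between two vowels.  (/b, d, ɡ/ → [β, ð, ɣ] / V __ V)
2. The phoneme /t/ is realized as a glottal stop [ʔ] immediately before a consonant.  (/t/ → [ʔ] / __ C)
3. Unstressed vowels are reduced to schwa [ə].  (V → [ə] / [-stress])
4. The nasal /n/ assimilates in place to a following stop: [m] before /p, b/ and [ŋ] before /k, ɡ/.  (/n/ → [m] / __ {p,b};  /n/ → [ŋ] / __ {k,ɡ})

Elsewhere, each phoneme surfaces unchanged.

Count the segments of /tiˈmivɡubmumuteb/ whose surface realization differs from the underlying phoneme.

5

Segments that undergo a rule: /i/ → [ə] (rule 3); /u/ → [ə] (rule 3); /u/ → [ə] (rule 3); /u/ → [ə] (rule 3); /e/ → [ə] (rule 3).
All other segments surface unchanged.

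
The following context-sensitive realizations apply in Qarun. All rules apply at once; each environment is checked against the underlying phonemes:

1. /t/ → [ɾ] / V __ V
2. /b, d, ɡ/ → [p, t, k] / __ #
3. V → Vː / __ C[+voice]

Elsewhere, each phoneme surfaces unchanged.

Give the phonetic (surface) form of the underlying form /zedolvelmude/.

/z/ (word-initial) is unaffected → [z].
/e/ — between /z/ and /d/, before a voiced consonant — surfaces as [eː] (rule 3).
/d/ (between /e/ and /o/): rule 2 targets it, but not word-finally → unchanged [d].
/o/ (between /d/ and /l/): before a voiced consonant, so rule 3 applies → [oː].
/l/ stays [l].
/v/ (between /l/ and /e/) is unaffected → [v].
Rule 3 applies to /e/ (between /v/ and /l/: before a voiced consonant) → [eː].
/l/ (between /e/ and /m/) is unaffected → [l].
/m/ stays [m].
/u/ meets the environment for rule 3 (before a voiced consonant) → [uː].
/d/ (between /u/ and /e/) fails the environment for rule 2, so it stays [d].
/e/ (word-final): rule 3 targets it, but not before a voiced consonant → unchanged [e].

[zeːdoːlveːlmuːde]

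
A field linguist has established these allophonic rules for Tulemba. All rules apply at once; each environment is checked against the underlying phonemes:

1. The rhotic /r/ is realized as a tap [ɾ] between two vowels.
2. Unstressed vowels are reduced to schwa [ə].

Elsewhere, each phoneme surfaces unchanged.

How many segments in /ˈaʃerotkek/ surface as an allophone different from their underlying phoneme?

4

Segments that undergo a rule: /e/ → [ə] (rule 2); /r/ → [ɾ] (rule 1); /o/ → [ə] (rule 2); /e/ → [ə] (rule 2).
All other segments surface unchanged.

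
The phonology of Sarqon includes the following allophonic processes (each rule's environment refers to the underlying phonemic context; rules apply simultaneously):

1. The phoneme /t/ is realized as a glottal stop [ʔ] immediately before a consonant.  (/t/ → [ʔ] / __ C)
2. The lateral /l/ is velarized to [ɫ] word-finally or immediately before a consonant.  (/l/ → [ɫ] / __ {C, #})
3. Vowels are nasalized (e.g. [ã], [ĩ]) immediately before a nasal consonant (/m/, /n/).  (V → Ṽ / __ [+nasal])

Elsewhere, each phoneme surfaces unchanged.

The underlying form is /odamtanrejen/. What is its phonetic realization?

[odãmtãnrejẽn]

/o/ (word-initial) fails the environment for rule 3, so it stays [o].
/d/ — not in any rule's target class → [d].
Rule 3 applies to /a/ (between /d/ and /m/: before a nasal consonant) → [ã].
/m/ stays [m].
/t/ — between /m/ and /a/; rule 1 does not apply here → [t].
/a/ (between /t/ and /n/): before a nasal consonant, so rule 3 applies → [ã].
/n/ stays [n].
/r/ (between /n/ and /e/) is unaffected → [r].
/e/ (between /r/ and /j/): rule 3 targets it, but not before a nasal consonant → unchanged [e].
/j/ — not in any rule's target class → [j].
Rule 3 applies to /e/ (between /j/ and /n/: before a nasal consonant) → [ẽ].
/n/ (word-final): no rule targets it → [n].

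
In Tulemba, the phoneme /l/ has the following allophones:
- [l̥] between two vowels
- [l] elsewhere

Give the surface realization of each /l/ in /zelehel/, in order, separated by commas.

Occurrence 1 (position 3): between two vowels → [l̥].
Occurrence 2 (position 7): no conditioning environment matches → elsewhere allophone [l].

[l̥], [l]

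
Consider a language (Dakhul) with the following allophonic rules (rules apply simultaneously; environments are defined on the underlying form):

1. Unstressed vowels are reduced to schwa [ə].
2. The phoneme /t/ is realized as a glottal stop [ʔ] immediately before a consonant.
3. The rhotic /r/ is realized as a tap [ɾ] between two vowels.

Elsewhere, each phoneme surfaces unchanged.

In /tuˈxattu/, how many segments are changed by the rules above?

Segments that undergo a rule: /u/ → [ə] (rule 1); /t/ → [ʔ] (rule 2); /u/ → [ə] (rule 1).
All other segments surface unchanged.

3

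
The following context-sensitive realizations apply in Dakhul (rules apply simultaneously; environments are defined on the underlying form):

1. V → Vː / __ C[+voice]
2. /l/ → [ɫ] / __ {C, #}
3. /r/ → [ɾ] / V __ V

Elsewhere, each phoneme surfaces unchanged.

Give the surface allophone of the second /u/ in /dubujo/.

Rule 1 applies to /u/ (between /b/ and /j/: before a voiced consonant) → [uː].

[uː]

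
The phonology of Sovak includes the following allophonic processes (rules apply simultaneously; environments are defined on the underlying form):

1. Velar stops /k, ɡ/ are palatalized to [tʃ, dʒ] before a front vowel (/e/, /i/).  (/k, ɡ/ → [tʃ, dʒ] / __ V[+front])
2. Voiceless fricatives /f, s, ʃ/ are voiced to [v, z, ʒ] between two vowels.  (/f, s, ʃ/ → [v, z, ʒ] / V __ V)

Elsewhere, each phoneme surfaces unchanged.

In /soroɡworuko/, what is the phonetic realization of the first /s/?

[s]

/s/ (word-initial): rule 2 targets it, but not between two vowels → unchanged [s].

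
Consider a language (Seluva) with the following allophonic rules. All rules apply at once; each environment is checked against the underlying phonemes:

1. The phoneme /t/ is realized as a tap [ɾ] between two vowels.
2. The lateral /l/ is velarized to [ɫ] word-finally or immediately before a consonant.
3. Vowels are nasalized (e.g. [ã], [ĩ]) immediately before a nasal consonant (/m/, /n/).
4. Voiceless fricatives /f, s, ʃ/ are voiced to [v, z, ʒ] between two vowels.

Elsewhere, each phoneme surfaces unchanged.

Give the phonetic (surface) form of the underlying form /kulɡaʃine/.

[kuɫɡaʒĩne]

/u/ (between /k/ and /l/): rule 3 targets it, but not before a nasal consonant → unchanged [u].
/l/ (between /u/ and /ɡ/): word-finally or immediately before a consonant, so rule 2 applies → [ɫ].
/a/ (between /ɡ/ and /ʃ/): rule 3 targets it, but not before a nasal consonant → unchanged [a].
/ʃ/ (between /a/ and /i/) occurs between two vowels → [ʒ] by rule 4.
/i/ meets the environment for rule 3 (before a nasal consonant) → [ĩ].
/e/ (word-final): rule 3 targets it, but not before a nasal consonant → unchanged [e].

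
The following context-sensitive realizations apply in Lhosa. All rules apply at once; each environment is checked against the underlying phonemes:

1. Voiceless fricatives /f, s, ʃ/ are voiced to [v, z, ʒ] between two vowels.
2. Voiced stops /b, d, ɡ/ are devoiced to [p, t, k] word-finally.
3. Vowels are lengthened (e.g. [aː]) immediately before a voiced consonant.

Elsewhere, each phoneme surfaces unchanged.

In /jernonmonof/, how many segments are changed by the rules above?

3

Segments that undergo a rule: /e/ → [eː] (rule 3); /o/ → [oː] (rule 3); /o/ → [oː] (rule 3).
All other segments surface unchanged.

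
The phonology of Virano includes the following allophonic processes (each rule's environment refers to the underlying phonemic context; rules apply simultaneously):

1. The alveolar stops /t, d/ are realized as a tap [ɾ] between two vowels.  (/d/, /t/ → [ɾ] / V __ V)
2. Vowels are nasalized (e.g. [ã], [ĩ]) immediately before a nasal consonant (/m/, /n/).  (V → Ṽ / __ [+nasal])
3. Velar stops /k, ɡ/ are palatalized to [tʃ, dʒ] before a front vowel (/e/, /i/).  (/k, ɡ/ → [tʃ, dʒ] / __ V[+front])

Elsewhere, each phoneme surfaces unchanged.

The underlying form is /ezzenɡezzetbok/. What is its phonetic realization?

/e/ (word-initial) is in the target of rule 2 but the environment (before a nasal consonant) is not met → [e].
/z/ (between /e/ and /z/) is unaffected → [z].
/z/ — not in any rule's target class → [z].
/e/ — between /z/ and /n/, before a nasal consonant — surfaces as [ẽ] (rule 2).
/n/ (between /e/ and /ɡ/): no rule targets it → [n].
/ɡ/ — between /n/ and /e/, before a front vowel — surfaces as [dʒ] (rule 3).
/e/ (between /ɡ/ and /z/): rule 2 targets it, but not before a nasal consonant → unchanged [e].
/z/ (between /e/ and /z/): no rule targets it → [z].
/z/ (between /z/ and /e/): no rule targets it → [z].
/e/ — between /z/ and /t/; rule 2 does not apply here → [e].
/t/ — between /e/ and /b/; rule 1 does not apply here → [t].
/b/ (between /t/ and /o/) is unaffected → [b].
/o/ — between /b/ and /k/; rule 2 does not apply here → [o].
/k/ (word-final) is in the target of rule 3 but the environment (before a front vowel) is not met → [k].

[ezzẽndʒezzetbok]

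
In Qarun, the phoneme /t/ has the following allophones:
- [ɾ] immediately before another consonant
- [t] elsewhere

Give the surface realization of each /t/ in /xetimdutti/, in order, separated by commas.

Occurrence 1 (position 3): no conditioning environment matches → elsewhere allophone [t].
Occurrence 2 (position 8): immediately before another consonant → [ɾ].
Occurrence 3 (position 9): no conditioning environment matches → elsewhere allophone [t].

[t], [ɾ], [t]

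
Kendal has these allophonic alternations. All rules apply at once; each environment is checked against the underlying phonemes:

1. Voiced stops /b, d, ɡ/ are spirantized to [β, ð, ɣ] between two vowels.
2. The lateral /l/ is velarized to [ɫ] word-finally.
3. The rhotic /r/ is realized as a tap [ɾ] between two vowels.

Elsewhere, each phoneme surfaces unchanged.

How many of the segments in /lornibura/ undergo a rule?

2

Segments that undergo a rule: /b/ → [β] (rule 1); /r/ → [ɾ] (rule 3).
All other segments surface unchanged.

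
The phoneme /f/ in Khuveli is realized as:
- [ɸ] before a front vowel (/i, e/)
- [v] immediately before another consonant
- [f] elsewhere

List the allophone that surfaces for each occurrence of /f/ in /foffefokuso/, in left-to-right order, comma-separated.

Occurrence 1 (position 1): no conditioning environment matches → elsewhere allophone [f].
Occurrence 2 (position 3): immediately before another consonant → [v].
Occurrence 3 (position 4): before a front vowel (/i, e/) → [ɸ].
Occurrence 4 (position 6): no conditioning environment matches → elsewhere allophone [f].

[f], [v], [ɸ], [f]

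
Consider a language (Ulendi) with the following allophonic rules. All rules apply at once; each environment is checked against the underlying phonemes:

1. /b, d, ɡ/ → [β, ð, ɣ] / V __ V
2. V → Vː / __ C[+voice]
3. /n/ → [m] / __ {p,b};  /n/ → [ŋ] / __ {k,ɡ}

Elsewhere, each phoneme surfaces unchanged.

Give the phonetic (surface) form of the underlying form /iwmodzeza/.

[iːwmoːdzeːza]

Rule 2 applies to /i/ (word-initial: before a voiced consonant) → [iː].
/w/ stays [w].
/m/ (between /w/ and /o/) is unaffected → [m].
/o/ meets the environment for rule 2 (before a voiced consonant) → [oː].
/d/ (between /o/ and /z/) fails the environment for rule 1, so it stays [d].
/z/ (between /d/ and /e/) is unaffected → [z].
Rule 2 applies to /e/ (between /z/ and /z/: before a voiced consonant) → [eː].
/z/ — not in any rule's target class → [z].
/a/ (word-final): rule 2 targets it, but not before a voiced consonant → unchanged [a].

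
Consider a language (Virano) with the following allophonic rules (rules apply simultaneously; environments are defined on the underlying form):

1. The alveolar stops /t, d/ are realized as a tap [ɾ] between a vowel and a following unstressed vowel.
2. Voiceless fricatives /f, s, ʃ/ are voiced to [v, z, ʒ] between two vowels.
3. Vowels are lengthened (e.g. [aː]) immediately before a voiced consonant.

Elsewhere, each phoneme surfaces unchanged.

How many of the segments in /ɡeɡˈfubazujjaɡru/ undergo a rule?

5

Segments that undergo a rule: /e/ → [eː] (rule 3); /u/ → [uː] (rule 3); /a/ → [aː] (rule 3); /u/ → [uː] (rule 3); /a/ → [aː] (rule 3).
All other segments surface unchanged.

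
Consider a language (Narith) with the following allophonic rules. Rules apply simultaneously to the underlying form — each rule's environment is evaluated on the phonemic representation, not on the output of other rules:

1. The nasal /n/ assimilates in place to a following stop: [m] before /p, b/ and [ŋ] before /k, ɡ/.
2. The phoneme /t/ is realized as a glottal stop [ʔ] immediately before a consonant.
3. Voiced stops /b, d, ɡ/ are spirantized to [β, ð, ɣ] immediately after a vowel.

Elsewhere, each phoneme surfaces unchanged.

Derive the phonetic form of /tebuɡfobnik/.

/t/ (word-initial): rule 2 targets it, but not immediately before a consonant → unchanged [t].
/b/ (between /e/ and /u/) occurs immediately after a vowel → [β] by rule 3.
/ɡ/ (between /u/ and /f/) occurs immediately after a vowel → [ɣ] by rule 3.
/b/ (between /o/ and /n/): immediately after a vowel, so rule 3 applies → [β].
/n/ (between /b/ and /i/): rule 1 targets it, but not before a labial or velar stop → unchanged [n].

[teβuɣfoβnik]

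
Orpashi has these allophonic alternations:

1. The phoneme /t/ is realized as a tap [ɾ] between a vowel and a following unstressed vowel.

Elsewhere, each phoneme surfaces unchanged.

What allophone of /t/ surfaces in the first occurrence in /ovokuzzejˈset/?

/t/ (word-final) fails the environment for rule 1, so it stays [t].

[t]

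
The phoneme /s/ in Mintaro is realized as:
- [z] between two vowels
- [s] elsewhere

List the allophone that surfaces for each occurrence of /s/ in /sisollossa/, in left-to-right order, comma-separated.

[s], [z], [s], [s]

Occurrence 1 (position 1): no conditioning environment matches → elsewhere allophone [s].
Occurrence 2 (position 3): between two vowels → [z].
Occurrence 3 (position 8): no conditioning environment matches → elsewhere allophone [s].
Occurrence 4 (position 9): no conditioning environment matches → elsewhere allophone [s].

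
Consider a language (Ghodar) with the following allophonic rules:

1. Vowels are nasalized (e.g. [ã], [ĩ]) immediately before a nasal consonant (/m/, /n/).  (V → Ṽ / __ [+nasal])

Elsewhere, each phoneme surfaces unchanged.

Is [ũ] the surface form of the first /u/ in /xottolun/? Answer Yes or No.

Yes

/u/ (between /l/ and /n/): before a nasal consonant, so rule 1 applies → [ũ].
The actual realization is [ũ], which matches [ũ].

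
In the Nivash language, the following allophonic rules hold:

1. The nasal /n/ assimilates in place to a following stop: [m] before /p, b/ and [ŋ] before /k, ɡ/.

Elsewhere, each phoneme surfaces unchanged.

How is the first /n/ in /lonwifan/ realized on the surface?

[n]

/n/ (between /o/ and /w/): rule 1 targets it, but not before a labial or velar stop → unchanged [n].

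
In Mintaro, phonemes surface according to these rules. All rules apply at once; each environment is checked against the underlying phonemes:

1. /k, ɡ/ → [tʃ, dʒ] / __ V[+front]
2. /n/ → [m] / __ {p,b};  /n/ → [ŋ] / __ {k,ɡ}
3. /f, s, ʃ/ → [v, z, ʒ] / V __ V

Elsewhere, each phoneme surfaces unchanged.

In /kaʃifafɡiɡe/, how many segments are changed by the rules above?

4

Segments that undergo a rule: /ʃ/ → [ʒ] (rule 3); /f/ → [v] (rule 3); /ɡ/ → [dʒ] (rule 1); /ɡ/ → [dʒ] (rule 1).
All other segments surface unchanged.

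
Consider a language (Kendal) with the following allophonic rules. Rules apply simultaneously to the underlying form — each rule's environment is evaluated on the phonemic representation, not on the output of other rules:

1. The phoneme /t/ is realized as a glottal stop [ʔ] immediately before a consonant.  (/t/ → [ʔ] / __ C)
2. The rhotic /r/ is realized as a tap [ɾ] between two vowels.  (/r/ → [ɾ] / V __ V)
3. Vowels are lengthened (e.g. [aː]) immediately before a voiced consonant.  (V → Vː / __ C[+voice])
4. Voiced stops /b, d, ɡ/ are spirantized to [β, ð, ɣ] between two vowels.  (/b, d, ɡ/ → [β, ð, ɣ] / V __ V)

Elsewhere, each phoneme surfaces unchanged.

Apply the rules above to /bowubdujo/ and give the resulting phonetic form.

/b/ (word-initial): rule 4 targets it, but not between two vowels → unchanged [b].
/o/ (between /b/ and /w/) occurs before a voiced consonant → [oː] by rule 3.
/u/ — between /w/ and /b/, before a voiced consonant — surfaces as [uː] (rule 3).
/b/ — between /u/ and /d/; rule 4 does not apply here → [b].
/d/ — between /b/ and /u/; rule 4 does not apply here → [d].
Rule 3 applies to /u/ (between /d/ and /j/: before a voiced consonant) → [uː].
/o/ (word-final): rule 3 targets it, but not before a voiced consonant → unchanged [o].

[boːwuːbduːjo]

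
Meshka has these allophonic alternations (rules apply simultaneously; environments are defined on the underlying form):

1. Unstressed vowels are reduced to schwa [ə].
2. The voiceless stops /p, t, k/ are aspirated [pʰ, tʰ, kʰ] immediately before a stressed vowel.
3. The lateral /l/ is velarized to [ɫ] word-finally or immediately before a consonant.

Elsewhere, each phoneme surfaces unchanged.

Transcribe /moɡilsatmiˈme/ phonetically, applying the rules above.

[məɡəɫsətməˈme]

/m/ (word-initial) is unaffected → [m].
/o/ — between /m/ and /ɡ/, in an unstressed syllable — surfaces as [ə] (rule 1).
/ɡ/ (between /o/ and /i/) is unaffected → [ɡ].
/i/ (between /ɡ/ and /l/) occurs in an unstressed syllable → [ə] by rule 1.
/l/ — between /i/ and /s/, word-finally or immediately before a consonant — surfaces as [ɫ] (rule 3).
/s/ (between /l/ and /a/): no rule targets it → [s].
/a/ (between /s/ and /t/): in an unstressed syllable, so rule 1 applies → [ə].
/t/ — between /a/ and /m/; rule 2 does not apply here → [t].
/m/ (between /t/ and /i/): no rule targets it → [m].
Rule 1 applies to /i/ (between /m/ and /m/: in an unstressed syllable) → [ə].
/m/ (between /i/ and /e/) is unaffected → [m].
/e/ (word-final) is in the target of rule 1 but the environment (in an unstressed syllable) is not met → [e].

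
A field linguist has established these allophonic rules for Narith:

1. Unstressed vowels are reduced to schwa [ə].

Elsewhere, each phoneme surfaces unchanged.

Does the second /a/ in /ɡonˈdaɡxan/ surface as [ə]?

Yes

Rule 1 applies to /a/ (between /x/ and /n/: in an unstressed syllable) → [ə].
The actual realization is [ə], which matches [ə].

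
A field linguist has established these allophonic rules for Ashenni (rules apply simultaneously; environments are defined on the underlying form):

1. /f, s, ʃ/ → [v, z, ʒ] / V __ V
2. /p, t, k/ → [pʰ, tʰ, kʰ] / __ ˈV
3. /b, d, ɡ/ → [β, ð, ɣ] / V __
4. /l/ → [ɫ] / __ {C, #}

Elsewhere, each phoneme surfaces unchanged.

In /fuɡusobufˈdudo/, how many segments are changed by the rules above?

4

Segments that undergo a rule: /ɡ/ → [ɣ] (rule 3); /s/ → [z] (rule 1); /b/ → [β] (rule 3); /d/ → [ð] (rule 3).
All other segments surface unchanged.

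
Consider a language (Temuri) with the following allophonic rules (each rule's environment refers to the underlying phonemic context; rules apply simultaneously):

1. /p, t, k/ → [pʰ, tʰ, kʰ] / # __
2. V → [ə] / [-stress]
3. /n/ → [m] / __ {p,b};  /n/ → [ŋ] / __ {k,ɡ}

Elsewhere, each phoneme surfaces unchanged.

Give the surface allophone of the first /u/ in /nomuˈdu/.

/u/ meets the environment for rule 2 (in an unstressed syllable) → [ə].

[ə]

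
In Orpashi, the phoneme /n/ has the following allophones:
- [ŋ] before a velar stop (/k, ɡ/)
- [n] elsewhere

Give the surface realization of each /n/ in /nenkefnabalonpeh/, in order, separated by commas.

Occurrence 1 (position 1): no conditioning environment matches → elsewhere allophone [n].
Occurrence 2 (position 3): before a velar stop → [ŋ].
Occurrence 3 (position 7): no conditioning environment matches → elsewhere allophone [n].
Occurrence 4 (position 13): no conditioning environment matches → elsewhere allophone [n].

[n], [ŋ], [n], [n]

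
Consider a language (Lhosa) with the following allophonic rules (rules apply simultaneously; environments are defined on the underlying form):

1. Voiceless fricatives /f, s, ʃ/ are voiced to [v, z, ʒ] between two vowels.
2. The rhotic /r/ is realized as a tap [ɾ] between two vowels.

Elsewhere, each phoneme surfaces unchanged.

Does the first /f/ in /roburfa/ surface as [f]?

/f/ (between /r/ and /a/) is in the target of rule 1 but the environment (between two vowels) is not met → [f].
The actual realization is [f], which matches [f].

Yes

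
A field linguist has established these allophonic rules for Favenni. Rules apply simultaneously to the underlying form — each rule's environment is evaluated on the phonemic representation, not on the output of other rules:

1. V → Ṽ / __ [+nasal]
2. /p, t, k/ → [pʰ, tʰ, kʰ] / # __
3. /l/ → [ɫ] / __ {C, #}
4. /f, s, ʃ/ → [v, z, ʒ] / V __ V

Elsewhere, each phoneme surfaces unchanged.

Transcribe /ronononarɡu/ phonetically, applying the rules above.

[rõnõnõnarɡu]

/r/ — not in any rule's target class → [r].
/o/ meets the environment for rule 1 (before a nasal consonant) → [õ].
/n/ (between /o/ and /o/): no rule targets it → [n].
/o/ (between /n/ and /n/) occurs before a nasal consonant → [õ] by rule 1.
/n/ — not in any rule's target class → [n].
/o/ — between /n/ and /n/, before a nasal consonant — surfaces as [õ] (rule 1).
/n/ stays [n].
/a/ — between /n/ and /r/; rule 1 does not apply here → [a].
/r/ (between /a/ and /ɡ/) is unaffected → [r].
/ɡ/ stays [ɡ].
/u/ (word-final) is in the target of rule 1 but the environment (before a nasal consonant) is not met → [u].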